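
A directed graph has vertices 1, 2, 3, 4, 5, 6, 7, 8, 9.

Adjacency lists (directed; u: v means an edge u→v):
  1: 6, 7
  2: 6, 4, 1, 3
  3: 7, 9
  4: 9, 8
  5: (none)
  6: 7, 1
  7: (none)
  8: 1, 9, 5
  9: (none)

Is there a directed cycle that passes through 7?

No

7 lies on a cycle iff there is a path from 7 back to itself.
Exploring from 7, it never reaches itself; equivalently, its strongly connected component is a singleton.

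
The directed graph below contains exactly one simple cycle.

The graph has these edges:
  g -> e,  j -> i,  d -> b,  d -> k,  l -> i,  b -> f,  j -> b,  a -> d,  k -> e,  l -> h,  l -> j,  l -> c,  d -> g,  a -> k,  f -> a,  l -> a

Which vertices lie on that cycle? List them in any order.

a, b, d, f

DFS with gray/black marking from a:
a gray
  d gray
    k gray
      e gray
      e black
    k black
    b gray
      f gray
        f→a: a is gray → back edge
Back edge closes the cycle a → d → b → f → a; its vertices are {a, b, d, f}.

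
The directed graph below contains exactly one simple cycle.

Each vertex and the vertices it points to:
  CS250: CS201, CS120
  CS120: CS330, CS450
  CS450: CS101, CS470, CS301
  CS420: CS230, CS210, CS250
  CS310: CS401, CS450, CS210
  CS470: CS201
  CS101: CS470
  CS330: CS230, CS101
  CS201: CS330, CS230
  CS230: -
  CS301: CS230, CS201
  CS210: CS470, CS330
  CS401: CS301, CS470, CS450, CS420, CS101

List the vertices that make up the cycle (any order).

CS101, CS201, CS330, CS470

DFS with gray/black marking from CS330:
CS330 gray
  CS230 gray
  CS230 black
  CS101 gray
    CS470 gray
      CS201 gray
        CS201→CS330: CS330 is gray → back edge
Back edge closes the cycle CS330 → CS101 → CS470 → CS201 → CS330; its vertices are {CS101, CS201, CS330, CS470}.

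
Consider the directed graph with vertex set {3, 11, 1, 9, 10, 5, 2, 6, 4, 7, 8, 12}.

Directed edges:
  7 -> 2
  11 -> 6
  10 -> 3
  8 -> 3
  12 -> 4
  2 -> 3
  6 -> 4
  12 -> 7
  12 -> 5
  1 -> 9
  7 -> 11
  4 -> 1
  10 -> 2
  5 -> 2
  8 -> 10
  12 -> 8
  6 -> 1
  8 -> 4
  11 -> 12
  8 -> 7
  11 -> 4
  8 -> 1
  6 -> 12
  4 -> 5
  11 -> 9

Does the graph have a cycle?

DFS with white/gray/black marking, starting from 1:
1 gray
  9 gray
  9 black
1 black
3 gray
3 black
11 gray
  11→9: 9 black — skip
  6 gray
    12 gray
      4 gray
        4→1: 1 black — skip
        5 gray
          2 gray
            2→3: 3 black — skip
          2 black
        5 black
      4 black
      8 gray
        8→4: 4 black — skip
        8→3: 3 black — skip
        10 gray
          10→3: 3 black — skip
          10→2: 2 black — skip
        10 black
        8→1: 1 black — skip
        7 gray
          7→2: 2 black — skip
          7→11: 11 is gray → back edge
Back edge found, so a cycle exists: 11 → 6 → 12 → 8 → 7 → 11.

Yes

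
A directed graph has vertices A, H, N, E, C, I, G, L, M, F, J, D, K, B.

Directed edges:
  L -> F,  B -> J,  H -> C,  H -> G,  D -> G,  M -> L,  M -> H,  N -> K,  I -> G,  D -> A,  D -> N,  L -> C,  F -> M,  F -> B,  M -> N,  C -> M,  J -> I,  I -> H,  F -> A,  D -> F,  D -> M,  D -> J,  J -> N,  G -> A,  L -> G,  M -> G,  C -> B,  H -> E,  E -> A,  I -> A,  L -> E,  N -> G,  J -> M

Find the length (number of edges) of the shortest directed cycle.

3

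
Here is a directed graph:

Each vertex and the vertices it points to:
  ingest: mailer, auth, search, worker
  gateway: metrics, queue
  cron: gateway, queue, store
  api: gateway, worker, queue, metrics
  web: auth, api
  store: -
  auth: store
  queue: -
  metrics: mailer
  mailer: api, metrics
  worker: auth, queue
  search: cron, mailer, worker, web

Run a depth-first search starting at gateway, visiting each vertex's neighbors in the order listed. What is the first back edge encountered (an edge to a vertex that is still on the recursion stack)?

DFS from gateway (visiting each vertex's neighbors in the order listed); mark gray on enter, black on exit:
gateway gray
  metrics gray
    mailer gray
      api gray
        api→gateway: gateway is gray → back edge
First back edge: api → gateway.

api→gateway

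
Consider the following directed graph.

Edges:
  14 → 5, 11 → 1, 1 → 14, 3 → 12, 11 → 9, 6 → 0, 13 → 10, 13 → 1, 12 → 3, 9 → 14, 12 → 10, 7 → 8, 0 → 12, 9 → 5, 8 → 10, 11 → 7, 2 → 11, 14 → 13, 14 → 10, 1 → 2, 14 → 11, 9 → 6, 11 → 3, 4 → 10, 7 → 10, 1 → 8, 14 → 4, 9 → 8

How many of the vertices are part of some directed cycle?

8

A vertex is on a directed cycle iff it belongs to a strongly connected component of size ≥ 2 (or has a self-loop).
The vertices on cycles are {1, 2, 3, 9, 11, 12, 13, 14} — 8 in total.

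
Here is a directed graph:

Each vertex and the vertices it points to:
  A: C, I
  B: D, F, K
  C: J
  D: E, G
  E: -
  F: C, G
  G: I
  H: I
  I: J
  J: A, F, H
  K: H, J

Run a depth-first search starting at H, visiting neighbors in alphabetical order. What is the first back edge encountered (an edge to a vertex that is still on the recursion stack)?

DFS from H (visiting neighbors in alphabetical order); mark gray on enter, black on exit:
H gray
  I gray
    J gray
      A gray
        C gray
          C→J: J is gray → back edge
First back edge: C → J.

C->J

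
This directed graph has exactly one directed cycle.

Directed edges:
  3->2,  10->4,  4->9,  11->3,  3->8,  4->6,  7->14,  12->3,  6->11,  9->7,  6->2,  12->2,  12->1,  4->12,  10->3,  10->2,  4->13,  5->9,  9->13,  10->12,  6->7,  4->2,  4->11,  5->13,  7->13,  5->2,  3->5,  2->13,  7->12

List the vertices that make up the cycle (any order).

3, 5, 7, 9, 12

DFS with gray/black marking from 7:
7 gray
  14 gray
  14 black
  12 gray
    1 gray
    1 black
    2 gray
      13 gray
      13 black
    2 black
    3 gray
      5 gray
        5→2: 2 black — skip
        5→13: 13 black — skip
        9 gray
          9→13: 13 black — skip
          9→7: 7 is gray → back edge
Back edge closes the cycle 7 → 12 → 3 → 5 → 9 → 7; its vertices are {3, 5, 7, 9, 12}.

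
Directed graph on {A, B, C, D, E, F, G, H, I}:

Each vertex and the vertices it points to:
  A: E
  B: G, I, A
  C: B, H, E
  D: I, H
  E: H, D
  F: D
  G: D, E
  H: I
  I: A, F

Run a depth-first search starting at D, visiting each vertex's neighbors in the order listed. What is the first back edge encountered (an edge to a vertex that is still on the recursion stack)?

H->I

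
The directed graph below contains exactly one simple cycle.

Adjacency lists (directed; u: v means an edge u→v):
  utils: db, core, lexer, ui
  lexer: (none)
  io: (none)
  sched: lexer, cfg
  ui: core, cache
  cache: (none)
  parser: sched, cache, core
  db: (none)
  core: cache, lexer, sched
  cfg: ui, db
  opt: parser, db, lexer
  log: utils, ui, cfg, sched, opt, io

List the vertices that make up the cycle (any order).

DFS with gray/black marking from cfg:
cfg gray
  ui gray
    core gray
      cache gray
      cache black
      lexer gray
      lexer black
      sched gray
        sched→lexer: lexer black — skip
        sched→cfg: cfg is gray → back edge
Back edge closes the cycle cfg → ui → core → sched → cfg; its vertices are {ui, cfg, core, sched}.

ui, cfg, core, sched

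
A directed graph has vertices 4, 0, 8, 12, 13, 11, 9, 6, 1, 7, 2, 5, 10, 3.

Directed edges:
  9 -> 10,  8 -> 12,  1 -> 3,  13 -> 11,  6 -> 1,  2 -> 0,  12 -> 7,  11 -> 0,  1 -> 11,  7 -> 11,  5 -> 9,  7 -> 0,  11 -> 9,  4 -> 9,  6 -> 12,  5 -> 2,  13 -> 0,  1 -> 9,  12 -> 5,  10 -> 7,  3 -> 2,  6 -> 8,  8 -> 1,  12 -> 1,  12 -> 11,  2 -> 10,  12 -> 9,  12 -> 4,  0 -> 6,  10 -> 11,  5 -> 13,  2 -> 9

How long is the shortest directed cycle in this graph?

3

For each vertex v, BFS finds the shortest path from v back to v.
The shortest such closed walk is 9 → 10 → 11 → 9, length 3.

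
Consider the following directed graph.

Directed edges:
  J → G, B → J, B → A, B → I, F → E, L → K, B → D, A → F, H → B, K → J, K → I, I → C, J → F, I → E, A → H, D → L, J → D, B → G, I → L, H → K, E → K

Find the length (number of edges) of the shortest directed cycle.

For each vertex v, BFS finds the shortest path from v back to v.
The shortest such closed walk is B → A → H → B, length 3.

3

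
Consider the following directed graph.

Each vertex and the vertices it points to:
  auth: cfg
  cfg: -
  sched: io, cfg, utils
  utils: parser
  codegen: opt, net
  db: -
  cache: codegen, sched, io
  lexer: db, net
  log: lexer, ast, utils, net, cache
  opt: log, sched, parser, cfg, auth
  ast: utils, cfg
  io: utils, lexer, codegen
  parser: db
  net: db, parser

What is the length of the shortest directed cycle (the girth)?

4

For each vertex v, BFS finds the shortest path from v back to v.
The shortest such closed walk is log → cache → codegen → opt → log, length 4.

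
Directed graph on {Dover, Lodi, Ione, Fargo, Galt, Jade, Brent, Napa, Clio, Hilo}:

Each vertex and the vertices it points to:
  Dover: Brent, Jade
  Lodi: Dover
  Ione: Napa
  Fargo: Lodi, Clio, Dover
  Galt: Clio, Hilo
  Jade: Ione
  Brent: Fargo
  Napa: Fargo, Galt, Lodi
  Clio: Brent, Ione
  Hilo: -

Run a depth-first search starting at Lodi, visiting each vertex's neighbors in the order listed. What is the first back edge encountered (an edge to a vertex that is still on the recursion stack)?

DFS from Lodi (visiting each vertex's neighbors in the order listed); mark gray on enter, black on exit:
Lodi gray
  Dover gray
    Brent gray
      Fargo gray
        Fargo→Lodi: Lodi is gray → back edge
First back edge: Fargo → Lodi.

Fargo→Lodi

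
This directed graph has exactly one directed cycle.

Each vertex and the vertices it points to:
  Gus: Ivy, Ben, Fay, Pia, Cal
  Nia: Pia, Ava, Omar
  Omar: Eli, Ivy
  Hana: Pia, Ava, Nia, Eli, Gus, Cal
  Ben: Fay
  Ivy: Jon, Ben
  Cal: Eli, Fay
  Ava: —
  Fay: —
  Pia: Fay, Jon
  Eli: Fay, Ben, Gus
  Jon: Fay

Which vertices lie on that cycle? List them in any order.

DFS with gray/black marking from Gus:
Gus gray
  Ivy gray
    Jon gray
      Fay gray
      Fay black
    Jon black
    Ben gray
      Ben→Fay: Fay black — skip
    Ben black
  Ivy black
  Gus→Ben: Ben black — skip
  Gus→Fay: Fay black — skip
  Pia gray
    Pia→Fay: Fay black — skip
    Pia→Jon: Jon black — skip
  Pia black
  Cal gray
    Eli gray
      Eli→Fay: Fay black — skip
      Eli→Ben: Ben black — skip
      Eli→Gus: Gus is gray → back edge
Back edge closes the cycle Gus → Cal → Eli → Gus; its vertices are {Cal, Eli, Gus}.

Cal, Eli, Gus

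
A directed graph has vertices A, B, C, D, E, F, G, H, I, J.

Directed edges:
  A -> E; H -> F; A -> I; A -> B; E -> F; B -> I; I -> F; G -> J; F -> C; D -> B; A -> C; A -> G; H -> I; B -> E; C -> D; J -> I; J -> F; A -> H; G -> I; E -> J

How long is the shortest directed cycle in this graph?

5

For each vertex v, BFS finds the shortest path from v back to v.
The shortest such closed walk is C → D → B → E → F → C, length 5.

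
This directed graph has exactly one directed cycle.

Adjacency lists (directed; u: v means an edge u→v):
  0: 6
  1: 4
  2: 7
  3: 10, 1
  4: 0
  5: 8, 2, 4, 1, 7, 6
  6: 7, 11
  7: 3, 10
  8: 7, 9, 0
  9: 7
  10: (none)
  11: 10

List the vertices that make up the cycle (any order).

DFS with gray/black marking from 1:
1 gray
  4 gray
    0 gray
      6 gray
        7 gray
          3 gray
            10 gray
            10 black
            3→1: 1 is gray → back edge
Back edge closes the cycle 1 → 4 → 0 → 6 → 7 → 3 → 1; its vertices are {0, 1, 3, 4, 6, 7}.

0, 1, 3, 4, 6, 7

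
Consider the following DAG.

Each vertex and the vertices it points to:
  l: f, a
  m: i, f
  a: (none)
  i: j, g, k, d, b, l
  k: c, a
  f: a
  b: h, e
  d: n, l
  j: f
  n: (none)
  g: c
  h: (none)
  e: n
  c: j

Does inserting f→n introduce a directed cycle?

No

Adding f→n creates a cycle iff n can already reach f.
Explore from n: no path reaches f. The graph stays acyclic.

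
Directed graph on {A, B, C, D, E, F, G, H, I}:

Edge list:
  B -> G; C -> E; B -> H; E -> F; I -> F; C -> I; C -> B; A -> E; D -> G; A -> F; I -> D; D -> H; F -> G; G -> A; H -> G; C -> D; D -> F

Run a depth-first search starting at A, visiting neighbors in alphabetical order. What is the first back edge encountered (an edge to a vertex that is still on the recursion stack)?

G->A

DFS from A (visiting neighbors in alphabetical order); mark gray on enter, black on exit:
A gray
  E gray
    F gray
      G gray
        G→A: A is gray → back edge
First back edge: G → A.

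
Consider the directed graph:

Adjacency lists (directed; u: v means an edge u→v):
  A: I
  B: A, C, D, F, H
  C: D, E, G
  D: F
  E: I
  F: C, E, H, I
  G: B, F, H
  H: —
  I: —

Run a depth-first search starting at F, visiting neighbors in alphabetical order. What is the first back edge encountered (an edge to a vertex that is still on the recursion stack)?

DFS from F (visiting neighbors in alphabetical order); mark gray on enter, black on exit:
F gray
  C gray
    D gray
      D→F: F is gray → back edge
First back edge: D → F.

D→F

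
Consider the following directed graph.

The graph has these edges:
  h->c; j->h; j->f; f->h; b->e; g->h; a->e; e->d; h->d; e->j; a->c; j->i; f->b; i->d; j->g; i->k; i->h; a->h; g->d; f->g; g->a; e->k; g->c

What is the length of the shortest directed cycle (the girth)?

4

For each vertex v, BFS finds the shortest path from v back to v.
The shortest such closed walk is e → j → g → a → e, length 4.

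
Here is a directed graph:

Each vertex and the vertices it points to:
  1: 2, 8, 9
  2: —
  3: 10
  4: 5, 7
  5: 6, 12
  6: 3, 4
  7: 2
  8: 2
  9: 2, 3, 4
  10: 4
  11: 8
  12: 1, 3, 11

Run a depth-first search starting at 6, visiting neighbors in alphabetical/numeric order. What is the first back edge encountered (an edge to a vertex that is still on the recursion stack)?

5->6

DFS from 6 (visiting neighbors in alphabetical/numeric order); mark gray on enter, black on exit:
6 gray
  3 gray
    10 gray
      4 gray
        5 gray
          5→6: 6 is gray → back edge
First back edge: 5 → 6.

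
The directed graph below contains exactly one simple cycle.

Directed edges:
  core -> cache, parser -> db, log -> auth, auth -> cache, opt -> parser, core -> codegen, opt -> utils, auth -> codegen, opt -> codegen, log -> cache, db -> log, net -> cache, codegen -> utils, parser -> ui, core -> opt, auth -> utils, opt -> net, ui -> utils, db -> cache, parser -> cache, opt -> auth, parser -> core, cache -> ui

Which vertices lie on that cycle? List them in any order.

opt, core, parser

DFS with gray/black marking from parser:
parser gray
  db gray
    log gray
      auth gray
        cache gray
          ui gray
            utils gray
            utils black
          ui black
        cache black
        codegen gray
          codegen→utils: utils black — skip
        codegen black
        auth→utils: utils black — skip
      auth black
      log→cache: cache black — skip
    log black
    db→cache: cache black — skip
  db black
  core gray
    core→cache: cache black — skip
    core→codegen: codegen black — skip
    opt gray
      opt→codegen: codegen black — skip
      opt→utils: utils black — skip
      net gray
        net→cache: cache black — skip
      net black
      opt→parser: parser is gray → back edge
Back edge closes the cycle parser → core → opt → parser; its vertices are {opt, core, parser}.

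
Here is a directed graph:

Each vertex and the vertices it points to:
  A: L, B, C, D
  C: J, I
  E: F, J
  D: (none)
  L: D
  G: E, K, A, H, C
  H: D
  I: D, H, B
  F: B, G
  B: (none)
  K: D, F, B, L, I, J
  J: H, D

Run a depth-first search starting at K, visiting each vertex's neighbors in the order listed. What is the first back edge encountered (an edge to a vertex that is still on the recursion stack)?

E→F

DFS from K (visiting each vertex's neighbors in the order listed); mark gray on enter, black on exit:
K gray
  D gray
  D black
  F gray
    B gray
    B black
    G gray
      E gray
        E→F: F is gray → back edge
First back edge: E → F.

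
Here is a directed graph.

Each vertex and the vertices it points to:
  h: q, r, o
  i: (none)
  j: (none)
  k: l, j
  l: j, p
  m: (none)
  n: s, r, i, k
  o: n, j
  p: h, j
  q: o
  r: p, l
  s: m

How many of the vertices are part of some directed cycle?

A vertex is on a directed cycle iff it belongs to a strongly connected component of size ≥ 2 (or has a self-loop).
The vertices on cycles are {h, k, l, n, o, p, q, r} — 8 in total.

8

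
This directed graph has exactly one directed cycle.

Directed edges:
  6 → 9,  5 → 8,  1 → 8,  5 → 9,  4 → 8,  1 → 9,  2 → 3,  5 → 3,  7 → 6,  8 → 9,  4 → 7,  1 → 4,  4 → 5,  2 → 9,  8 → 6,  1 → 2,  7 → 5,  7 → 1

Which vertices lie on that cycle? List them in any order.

DFS with gray/black marking from 7:
7 gray
  1 gray
    9 gray
    9 black
    4 gray
      5 gray
        8 gray
          8→9: 9 black — skip
          6 gray
            6→9: 9 black — skip
          6 black
        8 black
        3 gray
        3 black
        5→9: 9 black — skip
      5 black
      4→8: 8 black — skip
      4→7: 7 is gray → back edge
Back edge closes the cycle 7 → 1 → 4 → 7; its vertices are {1, 4, 7}.

1, 4, 7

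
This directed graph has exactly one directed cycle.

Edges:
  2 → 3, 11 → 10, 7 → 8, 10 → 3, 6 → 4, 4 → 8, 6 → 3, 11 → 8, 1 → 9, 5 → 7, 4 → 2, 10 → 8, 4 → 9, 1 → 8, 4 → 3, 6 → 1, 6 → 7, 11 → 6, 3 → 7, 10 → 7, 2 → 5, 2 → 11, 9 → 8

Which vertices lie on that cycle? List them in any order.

2, 4, 6, 11

DFS with gray/black marking from 6:
6 gray
  1 gray
    9 gray
      8 gray
      8 black
    9 black
    1→8: 8 black — skip
  1 black
  4 gray
    4→8: 8 black — skip
    4→9: 9 black — skip
    2 gray
      11 gray
        11→8: 8 black — skip
        11→6: 6 is gray → back edge
Back edge closes the cycle 6 → 4 → 2 → 11 → 6; its vertices are {2, 4, 6, 11}.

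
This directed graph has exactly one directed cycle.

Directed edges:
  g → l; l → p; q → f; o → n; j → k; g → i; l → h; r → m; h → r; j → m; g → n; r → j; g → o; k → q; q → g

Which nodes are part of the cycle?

DFS with gray/black marking from j:
j gray
  m gray
  m black
  k gray
    q gray
      f gray
      f black
      g gray
        i gray
        i black
        o gray
          n gray
          n black
        o black
        l gray
          p gray
          p black
          h gray
            r gray
              r→m: m black — skip
              r→j: j is gray → back edge
Back edge closes the cycle j → k → q → g → l → h → r → j; its vertices are {g, h, j, k, l, q, r}.

g, h, j, k, l, q, r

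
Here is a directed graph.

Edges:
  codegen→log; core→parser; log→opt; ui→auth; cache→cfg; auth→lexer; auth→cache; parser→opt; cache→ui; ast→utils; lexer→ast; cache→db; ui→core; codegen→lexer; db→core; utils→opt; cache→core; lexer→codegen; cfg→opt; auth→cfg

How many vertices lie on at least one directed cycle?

5

A vertex is on a directed cycle iff it belongs to a strongly connected component of size ≥ 2 (or has a self-loop).
The vertices on cycles are {ui, auth, cache, lexer, codegen} — 5 in total.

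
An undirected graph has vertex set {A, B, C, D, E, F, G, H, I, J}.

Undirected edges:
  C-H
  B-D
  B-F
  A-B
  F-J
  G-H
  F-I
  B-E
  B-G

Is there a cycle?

DFS, tracking each vertex's parent; an edge to a visited non-parent vertex closes a cycle.
Start from B:
visit B (parent –)
  visit D (parent B)
    D–B: parent, skip
  visit A (parent B)
    A–B: parent, skip
  visit F (parent B)
    visit I (parent F)
      I–F: parent, skip
    visit J (parent F)
      J–F: parent, skip
    F–B: parent, skip
  visit G (parent B)
    G–B: parent, skip
    visit H (parent G)
      visit C (parent H)
        C–H: parent, skip
      H–G: parent, skip
  visit E (parent B)
    E–B: parent, skip
No non-parent visited neighbor found — the graph is a forest.

No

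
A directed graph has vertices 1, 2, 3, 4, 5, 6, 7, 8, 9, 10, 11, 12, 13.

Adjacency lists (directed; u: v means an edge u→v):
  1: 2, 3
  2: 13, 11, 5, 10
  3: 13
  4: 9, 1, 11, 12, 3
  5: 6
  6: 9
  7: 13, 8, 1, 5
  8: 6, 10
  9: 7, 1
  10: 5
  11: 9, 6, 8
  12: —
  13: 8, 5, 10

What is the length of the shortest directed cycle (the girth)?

For each vertex v, BFS finds the shortest path from v back to v.
The shortest such closed walk is 9 → 1 → 2 → 11 → 9, length 4.

4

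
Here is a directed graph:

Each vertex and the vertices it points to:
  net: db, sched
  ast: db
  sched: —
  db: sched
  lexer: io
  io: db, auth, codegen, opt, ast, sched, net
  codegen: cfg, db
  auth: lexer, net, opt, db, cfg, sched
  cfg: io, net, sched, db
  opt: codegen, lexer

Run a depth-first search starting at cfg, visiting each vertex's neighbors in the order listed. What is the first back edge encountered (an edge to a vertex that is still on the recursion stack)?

DFS from cfg (visiting each vertex's neighbors in the order listed); mark gray on enter, black on exit:
cfg gray
  io gray
    db gray
      sched gray
      sched black
    db black
    auth gray
      lexer gray
        lexer→io: io is gray → back edge
First back edge: lexer → io.

lexer→io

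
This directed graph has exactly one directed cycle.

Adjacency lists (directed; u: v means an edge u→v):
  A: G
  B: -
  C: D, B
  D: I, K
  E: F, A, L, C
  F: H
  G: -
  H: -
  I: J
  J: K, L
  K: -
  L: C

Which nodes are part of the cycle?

C, D, I, J, L

DFS with gray/black marking from C:
C gray
  D gray
    I gray
      J gray
        K gray
        K black
        L gray
          L→C: C is gray → back edge
Back edge closes the cycle C → D → I → J → L → C; its vertices are {C, D, I, J, L}.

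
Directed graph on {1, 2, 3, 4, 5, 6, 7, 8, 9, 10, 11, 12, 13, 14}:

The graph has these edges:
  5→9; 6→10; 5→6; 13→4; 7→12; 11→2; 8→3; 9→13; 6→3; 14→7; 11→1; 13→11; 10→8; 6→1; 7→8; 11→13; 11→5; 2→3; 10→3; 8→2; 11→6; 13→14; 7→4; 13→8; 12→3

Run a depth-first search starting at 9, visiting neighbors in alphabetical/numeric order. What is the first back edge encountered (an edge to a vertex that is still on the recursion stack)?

5->9

DFS from 9 (visiting neighbors in alphabetical/numeric order); mark gray on enter, black on exit:
9 gray
  13 gray
    4 gray
    4 black
    8 gray
      2 gray
        3 gray
        3 black
      2 black
      8→3: 3 black — skip
    8 black
    11 gray
      1 gray
      1 black
      11→2: 2 black — skip
      5 gray
        6 gray
          6→1: 1 black — skip
          6→3: 3 black — skip
          10 gray
            10→3: 3 black — skip
            10→8: 8 black — skip
          10 black
        6 black
        5→9: 9 is gray → back edge
First back edge: 5 → 9.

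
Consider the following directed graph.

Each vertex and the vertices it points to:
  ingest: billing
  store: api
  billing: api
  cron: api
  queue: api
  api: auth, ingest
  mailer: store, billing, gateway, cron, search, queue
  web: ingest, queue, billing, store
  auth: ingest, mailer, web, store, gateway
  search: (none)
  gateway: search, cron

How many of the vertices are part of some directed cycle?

10

A vertex is on a directed cycle iff it belongs to a strongly connected component of size ≥ 2 (or has a self-loop).
The vertices on cycles are {api, web, auth, cron, queue, store, ingest, mailer, billing, gateway} — 10 in total.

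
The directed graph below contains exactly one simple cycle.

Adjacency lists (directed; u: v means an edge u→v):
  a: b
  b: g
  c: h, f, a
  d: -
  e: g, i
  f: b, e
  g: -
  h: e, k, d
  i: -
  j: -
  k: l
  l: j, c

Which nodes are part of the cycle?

c, h, k, l

DFS with gray/black marking from c:
c gray
  h gray
    e gray
      g gray
      g black
      i gray
      i black
    e black
    k gray
      l gray
        j gray
        j black
        l→c: c is gray → back edge
Back edge closes the cycle c → h → k → l → c; its vertices are {c, h, k, l}.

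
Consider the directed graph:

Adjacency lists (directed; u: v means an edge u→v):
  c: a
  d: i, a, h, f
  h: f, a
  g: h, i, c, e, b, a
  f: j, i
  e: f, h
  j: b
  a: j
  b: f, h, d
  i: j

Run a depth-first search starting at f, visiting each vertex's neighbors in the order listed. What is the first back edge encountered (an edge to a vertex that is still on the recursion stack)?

b->f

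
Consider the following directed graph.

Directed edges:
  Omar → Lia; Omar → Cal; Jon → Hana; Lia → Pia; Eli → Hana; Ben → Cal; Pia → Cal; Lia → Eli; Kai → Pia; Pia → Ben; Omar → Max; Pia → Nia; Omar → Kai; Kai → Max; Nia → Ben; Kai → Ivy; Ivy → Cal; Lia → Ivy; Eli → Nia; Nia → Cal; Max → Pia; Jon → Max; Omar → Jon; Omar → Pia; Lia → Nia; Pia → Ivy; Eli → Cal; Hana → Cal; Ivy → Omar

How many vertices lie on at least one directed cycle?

7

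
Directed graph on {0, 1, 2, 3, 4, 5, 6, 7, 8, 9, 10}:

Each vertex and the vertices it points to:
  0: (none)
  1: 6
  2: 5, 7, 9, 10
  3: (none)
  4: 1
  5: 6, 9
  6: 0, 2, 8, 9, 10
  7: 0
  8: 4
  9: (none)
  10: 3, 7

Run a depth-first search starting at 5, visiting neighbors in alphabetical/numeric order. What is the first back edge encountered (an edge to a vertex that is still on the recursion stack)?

DFS from 5 (visiting neighbors in alphabetical/numeric order); mark gray on enter, black on exit:
5 gray
  6 gray
    0 gray
    0 black
    2 gray
      2→5: 5 is gray → back edge
First back edge: 2 → 5.

2→5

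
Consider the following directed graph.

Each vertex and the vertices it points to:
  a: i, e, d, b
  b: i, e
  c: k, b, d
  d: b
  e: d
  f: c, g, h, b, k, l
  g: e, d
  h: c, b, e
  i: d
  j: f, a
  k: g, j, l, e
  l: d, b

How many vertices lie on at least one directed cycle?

9

A vertex is on a directed cycle iff it belongs to a strongly connected component of size ≥ 2 (or has a self-loop).
The vertices on cycles are {b, c, d, e, f, h, i, j, k} — 9 in total.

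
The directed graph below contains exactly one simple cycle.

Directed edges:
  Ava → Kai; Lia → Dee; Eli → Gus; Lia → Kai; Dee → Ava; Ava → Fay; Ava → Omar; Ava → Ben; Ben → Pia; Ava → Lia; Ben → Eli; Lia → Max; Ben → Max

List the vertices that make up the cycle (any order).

Ava, Dee, Lia

DFS with gray/black marking from Ava:
Ava gray
  Omar gray
  Omar black
  Lia gray
    Kai gray
    Kai black
    Max gray
    Max black
    Dee gray
      Dee→Ava: Ava is gray → back edge
Back edge closes the cycle Ava → Lia → Dee → Ava; its vertices are {Ava, Dee, Lia}.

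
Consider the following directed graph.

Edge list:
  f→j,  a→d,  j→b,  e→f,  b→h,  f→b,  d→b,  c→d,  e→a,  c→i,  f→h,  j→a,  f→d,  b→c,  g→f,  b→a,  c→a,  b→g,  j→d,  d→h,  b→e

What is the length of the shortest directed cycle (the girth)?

3

For each vertex v, BFS finds the shortest path from v back to v.
The shortest such closed walk is b → g → f → b, length 3.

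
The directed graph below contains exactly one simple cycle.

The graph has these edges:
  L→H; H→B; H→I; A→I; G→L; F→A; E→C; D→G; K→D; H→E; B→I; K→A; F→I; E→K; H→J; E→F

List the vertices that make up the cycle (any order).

DFS with gray/black marking from L:
L gray
  H gray
    E gray
      F gray
        A gray
          I gray
          I black
        A black
        F→I: I black — skip
      F black
      C gray
      C black
      K gray
        D gray
          G gray
            G→L: L is gray → back edge
Back edge closes the cycle L → H → E → K → D → G → L; its vertices are {D, E, G, H, K, L}.

D, E, G, H, K, L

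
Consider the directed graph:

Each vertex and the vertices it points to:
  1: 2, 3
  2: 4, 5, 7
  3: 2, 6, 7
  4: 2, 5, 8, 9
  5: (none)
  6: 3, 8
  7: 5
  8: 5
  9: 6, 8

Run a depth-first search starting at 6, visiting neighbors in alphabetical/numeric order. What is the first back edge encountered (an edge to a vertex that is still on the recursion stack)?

DFS from 6 (visiting neighbors in alphabetical/numeric order); mark gray on enter, black on exit:
6 gray
  3 gray
    2 gray
      4 gray
        4→2: 2 is gray → back edge
First back edge: 4 → 2.

4→2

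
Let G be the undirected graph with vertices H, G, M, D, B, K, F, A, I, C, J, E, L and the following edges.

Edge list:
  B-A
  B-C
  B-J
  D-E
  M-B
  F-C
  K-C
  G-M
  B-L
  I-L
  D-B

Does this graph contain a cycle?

No

DFS, tracking each vertex's parent; an edge to a visited non-parent vertex closes a cycle.
Start from F:
visit F (parent –)
  visit C (parent F)
    C–F: parent, skip
    visit B (parent C)
      visit J (parent B)
        J–B: parent, skip
      visit L (parent B)
        visit I (parent L)
          I–L: parent, skip
        L–B: parent, skip
      visit A (parent B)
        A–B: parent, skip
      B–C: parent, skip
      visit M (parent B)
        M–B: parent, skip
        visit G (parent M)
          G–M: parent, skip
      visit D (parent B)
        D–B: parent, skip
        visit E (parent D)
          E–D: parent, skip
    visit K (parent C)
      K–C: parent, skip
visit H (parent –)
No non-parent visited neighbor found — the graph is a forest.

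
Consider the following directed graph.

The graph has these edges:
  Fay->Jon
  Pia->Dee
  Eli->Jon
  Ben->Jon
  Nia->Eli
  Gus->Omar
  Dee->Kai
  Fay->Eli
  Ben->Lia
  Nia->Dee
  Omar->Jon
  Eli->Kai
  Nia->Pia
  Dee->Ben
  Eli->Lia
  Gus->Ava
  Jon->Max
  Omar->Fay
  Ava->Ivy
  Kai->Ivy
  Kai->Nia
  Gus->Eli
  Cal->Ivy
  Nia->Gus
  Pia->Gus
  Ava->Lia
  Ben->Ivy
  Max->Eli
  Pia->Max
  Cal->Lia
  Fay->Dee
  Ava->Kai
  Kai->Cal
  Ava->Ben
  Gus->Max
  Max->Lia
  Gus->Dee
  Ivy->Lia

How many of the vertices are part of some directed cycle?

12

A vertex is on a directed cycle iff it belongs to a strongly connected component of size ≥ 2 (or has a self-loop).
The vertices on cycles are {Ava, Ben, Dee, Eli, Fay, Gus, Jon, Kai, Max, Nia, Pia, Omar} — 12 in total.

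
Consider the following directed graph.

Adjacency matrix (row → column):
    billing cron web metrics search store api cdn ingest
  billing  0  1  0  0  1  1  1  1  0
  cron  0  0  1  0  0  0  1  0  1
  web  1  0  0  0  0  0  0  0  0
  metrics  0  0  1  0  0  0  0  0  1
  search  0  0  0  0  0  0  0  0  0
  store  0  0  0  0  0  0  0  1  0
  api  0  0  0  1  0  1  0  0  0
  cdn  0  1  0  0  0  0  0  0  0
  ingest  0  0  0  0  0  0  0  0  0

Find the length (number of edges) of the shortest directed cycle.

For each vertex v, BFS finds the shortest path from v back to v.
The shortest such closed walk is billing → cron → web → billing, length 3.

3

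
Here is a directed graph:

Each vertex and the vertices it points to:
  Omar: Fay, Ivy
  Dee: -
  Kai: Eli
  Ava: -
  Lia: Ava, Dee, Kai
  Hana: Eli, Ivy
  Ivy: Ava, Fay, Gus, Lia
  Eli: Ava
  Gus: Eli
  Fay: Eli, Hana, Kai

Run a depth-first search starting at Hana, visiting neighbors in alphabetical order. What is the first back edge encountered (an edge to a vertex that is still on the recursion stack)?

DFS from Hana (visiting neighbors in alphabetical order); mark gray on enter, black on exit:
Hana gray
  Eli gray
    Ava gray
    Ava black
  Eli black
  Ivy gray
    Ivy→Ava: Ava black — skip
    Fay gray
      Fay→Eli: Eli black — skip
      Fay→Hana: Hana is gray → back edge
First back edge: Fay → Hana.

Fay→Hana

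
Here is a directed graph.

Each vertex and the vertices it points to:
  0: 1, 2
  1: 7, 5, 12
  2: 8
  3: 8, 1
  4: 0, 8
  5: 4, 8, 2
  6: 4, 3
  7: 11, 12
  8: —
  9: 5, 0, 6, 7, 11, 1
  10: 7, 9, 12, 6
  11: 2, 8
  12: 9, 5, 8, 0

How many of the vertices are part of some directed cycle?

9

A vertex is on a directed cycle iff it belongs to a strongly connected component of size ≥ 2 (or has a self-loop).
The vertices on cycles are {0, 1, 3, 4, 5, 6, 7, 9, 12} — 9 in total.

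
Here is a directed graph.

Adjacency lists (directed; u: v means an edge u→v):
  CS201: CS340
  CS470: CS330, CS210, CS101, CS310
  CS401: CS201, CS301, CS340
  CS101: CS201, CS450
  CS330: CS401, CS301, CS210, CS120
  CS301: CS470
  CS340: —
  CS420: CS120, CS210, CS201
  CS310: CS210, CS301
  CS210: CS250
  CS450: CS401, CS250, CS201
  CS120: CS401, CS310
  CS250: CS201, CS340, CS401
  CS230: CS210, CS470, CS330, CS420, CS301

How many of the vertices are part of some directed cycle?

A vertex is on a directed cycle iff it belongs to a strongly connected component of size ≥ 2 (or has a self-loop).
The vertices on cycles are {CS101, CS120, CS210, CS250, CS301, CS310, CS330, CS401, CS450, CS470} — 10 in total.

10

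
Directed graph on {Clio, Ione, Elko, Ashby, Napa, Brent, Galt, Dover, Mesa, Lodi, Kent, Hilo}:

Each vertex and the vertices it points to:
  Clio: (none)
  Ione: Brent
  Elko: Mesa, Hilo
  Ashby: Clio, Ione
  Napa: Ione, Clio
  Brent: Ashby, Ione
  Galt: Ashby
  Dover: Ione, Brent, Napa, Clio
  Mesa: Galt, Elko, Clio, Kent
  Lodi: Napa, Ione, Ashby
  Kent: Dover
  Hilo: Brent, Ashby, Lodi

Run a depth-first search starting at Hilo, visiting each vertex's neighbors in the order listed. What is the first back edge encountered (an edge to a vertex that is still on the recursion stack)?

Ione→Brent

DFS from Hilo (visiting each vertex's neighbors in the order listed); mark gray on enter, black on exit:
Hilo gray
  Brent gray
    Ashby gray
      Clio gray
      Clio black
      Ione gray
        Ione→Brent: Brent is gray → back edge
First back edge: Ione → Brent.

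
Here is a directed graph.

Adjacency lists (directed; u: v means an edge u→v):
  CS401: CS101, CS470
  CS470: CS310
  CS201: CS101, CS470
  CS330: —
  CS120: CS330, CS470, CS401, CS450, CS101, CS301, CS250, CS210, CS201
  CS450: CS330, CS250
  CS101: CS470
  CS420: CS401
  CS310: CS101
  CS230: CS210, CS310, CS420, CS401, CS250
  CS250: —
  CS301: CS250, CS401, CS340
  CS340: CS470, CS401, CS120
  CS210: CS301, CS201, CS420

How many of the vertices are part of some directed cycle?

A vertex is on a directed cycle iff it belongs to a strongly connected component of size ≥ 2 (or has a self-loop).
The vertices on cycles are {CS101, CS120, CS210, CS301, CS310, CS340, CS470} — 7 in total.

7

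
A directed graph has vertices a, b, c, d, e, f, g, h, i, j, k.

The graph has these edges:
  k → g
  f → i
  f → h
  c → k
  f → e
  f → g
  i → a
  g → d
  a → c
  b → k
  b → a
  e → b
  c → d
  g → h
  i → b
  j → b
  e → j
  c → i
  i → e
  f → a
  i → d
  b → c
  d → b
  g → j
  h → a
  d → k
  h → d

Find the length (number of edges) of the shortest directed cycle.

For each vertex v, BFS finds the shortest path from v back to v.
The shortest such closed walk is i → a → c → i, length 3.

3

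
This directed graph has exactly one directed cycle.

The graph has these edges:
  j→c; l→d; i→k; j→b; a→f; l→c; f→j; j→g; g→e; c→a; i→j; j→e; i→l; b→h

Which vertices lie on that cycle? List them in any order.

DFS with gray/black marking from j:
j gray
  e gray
  e black
  b gray
    h gray
    h black
  b black
  g gray
    g→e: e black — skip
  g black
  c gray
    a gray
      f gray
        f→j: j is gray → back edge
Back edge closes the cycle j → c → a → f → j; its vertices are {a, c, f, j}.

a, c, f, j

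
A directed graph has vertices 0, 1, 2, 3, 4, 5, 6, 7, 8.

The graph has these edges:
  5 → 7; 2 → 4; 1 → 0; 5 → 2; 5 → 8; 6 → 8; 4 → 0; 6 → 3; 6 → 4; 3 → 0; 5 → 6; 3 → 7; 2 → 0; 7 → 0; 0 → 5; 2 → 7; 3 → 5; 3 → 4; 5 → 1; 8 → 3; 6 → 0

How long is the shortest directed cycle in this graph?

3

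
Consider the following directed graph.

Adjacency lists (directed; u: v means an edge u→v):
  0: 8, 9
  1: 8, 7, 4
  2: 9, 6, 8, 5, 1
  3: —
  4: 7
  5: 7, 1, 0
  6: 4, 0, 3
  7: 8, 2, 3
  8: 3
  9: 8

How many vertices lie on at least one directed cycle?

6

A vertex is on a directed cycle iff it belongs to a strongly connected component of size ≥ 2 (or has a self-loop).
The vertices on cycles are {1, 2, 4, 5, 6, 7} — 6 in total.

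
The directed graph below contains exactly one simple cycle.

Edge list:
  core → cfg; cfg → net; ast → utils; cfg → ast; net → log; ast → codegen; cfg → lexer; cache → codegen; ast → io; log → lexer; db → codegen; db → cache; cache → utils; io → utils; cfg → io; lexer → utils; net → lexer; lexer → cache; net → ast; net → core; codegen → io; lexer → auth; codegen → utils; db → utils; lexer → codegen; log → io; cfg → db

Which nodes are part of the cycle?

cfg, net, core

DFS with gray/black marking from cfg:
cfg gray
  db gray
    cache gray
      codegen gray
        io gray
          utils gray
          utils black
        io black
        codegen→utils: utils black — skip
      codegen black
      cache→utils: utils black — skip
    cache black
    db→codegen: codegen black — skip
    db→utils: utils black — skip
  db black
  net gray
    core gray
      core→cfg: cfg is gray → back edge
Back edge closes the cycle cfg → net → core → cfg; its vertices are {cfg, net, core}.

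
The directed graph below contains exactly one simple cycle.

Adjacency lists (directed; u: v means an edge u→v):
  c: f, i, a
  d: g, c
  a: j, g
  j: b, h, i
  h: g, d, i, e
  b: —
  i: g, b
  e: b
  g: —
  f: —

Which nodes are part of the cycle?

a, c, d, h, j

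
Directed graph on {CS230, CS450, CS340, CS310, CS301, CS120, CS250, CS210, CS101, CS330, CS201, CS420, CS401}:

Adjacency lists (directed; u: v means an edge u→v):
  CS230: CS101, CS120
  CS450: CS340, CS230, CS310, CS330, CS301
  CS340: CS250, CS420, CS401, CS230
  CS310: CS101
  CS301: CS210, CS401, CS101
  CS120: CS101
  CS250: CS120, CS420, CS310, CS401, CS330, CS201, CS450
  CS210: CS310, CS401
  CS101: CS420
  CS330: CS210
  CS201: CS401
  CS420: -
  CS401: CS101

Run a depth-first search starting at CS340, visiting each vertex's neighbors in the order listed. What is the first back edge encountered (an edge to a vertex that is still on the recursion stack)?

DFS from CS340 (visiting each vertex's neighbors in the order listed); mark gray on enter, black on exit:
CS340 gray
  CS250 gray
    CS120 gray
      CS101 gray
        CS420 gray
        CS420 black
      CS101 black
    CS120 black
    CS250→CS420: CS420 black — skip
    CS310 gray
      CS310→CS101: CS101 black — skip
    CS310 black
    CS401 gray
      CS401→CS101: CS101 black — skip
    CS401 black
    CS330 gray
      CS210 gray
        CS210→CS310: CS310 black — skip
        CS210→CS401: CS401 black — skip
      CS210 black
    CS330 black
    CS201 gray
      CS201→CS401: CS401 black — skip
    CS201 black
    CS450 gray
      CS450→CS340: CS340 is gray → back edge
First back edge: CS450 → CS340.

CS450->CS340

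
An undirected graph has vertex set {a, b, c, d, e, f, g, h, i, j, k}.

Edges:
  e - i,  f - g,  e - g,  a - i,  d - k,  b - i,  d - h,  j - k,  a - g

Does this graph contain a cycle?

Yes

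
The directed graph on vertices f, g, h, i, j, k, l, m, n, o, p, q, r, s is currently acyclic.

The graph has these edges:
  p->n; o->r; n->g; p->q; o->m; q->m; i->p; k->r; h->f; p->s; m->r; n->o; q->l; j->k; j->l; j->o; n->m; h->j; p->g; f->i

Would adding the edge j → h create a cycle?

Adding j→h creates a cycle iff h can already reach j.
Path from h: h → j.
So h → … → j → h is a cycle.

Yes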